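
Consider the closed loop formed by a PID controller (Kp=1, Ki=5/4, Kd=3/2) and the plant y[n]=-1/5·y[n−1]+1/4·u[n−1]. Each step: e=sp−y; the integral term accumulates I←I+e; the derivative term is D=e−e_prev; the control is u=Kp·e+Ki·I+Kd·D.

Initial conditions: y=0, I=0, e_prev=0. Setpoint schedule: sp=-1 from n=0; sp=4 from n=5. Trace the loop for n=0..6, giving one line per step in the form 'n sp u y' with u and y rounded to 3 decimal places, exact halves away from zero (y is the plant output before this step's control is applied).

(exact arithmetic carried between steps; '≈' marks a value shown rounded to 6 d.p. or computed from one; I and e_prev carry over from the previous line; the table rounds u and y to 3 d.p., halves away from zero)
n=0: y=0, sp=-1, e=sp−y=-1; I=-1, D=e−e_prev=-1; u=1·(-1)+5/4·(-1)+3/2·(-1)=-3.75; next y=-1/5·0+1/4·(-3.75)=-0.9375
n=1: y=-0.9375, sp=-1, e=sp−y=-0.0625; I=-1.0625, D=e−e_prev=0.9375; u=1·(-0.0625)+5/4·(-1.0625)+3/2·0.9375=0.015625; next y=-1/5·(-0.9375)+1/4·0.015625≈0.191406
n=2: y≈0.191406, sp=-1, e=sp−y≈-1.191406; I≈-2.253906, D=e−e_prev≈-1.128906; u=1·(-1.191406)+5/4·(-2.253906)+3/2·(-1.128906)≈-5.702148; next y=-1/5·0.191406+1/4·(-5.702148)≈-1.463818
n=3: y≈-1.463818, sp=-1, e=sp−y≈0.463818; I≈-1.790088, D=e−e_prev≈1.655225; u=1·0.463818+5/4·(-1.790088)+3/2·1.655225≈0.709045; next y=-1/5·(-1.463818)+1/4·0.709045≈0.470025
n=4: y≈0.470025, sp=-1, e=sp−y≈-1.470025; I≈-3.260113, D=e−e_prev≈-1.933843; u=1·(-1.470025)+5/4·(-3.260113)+3/2·(-1.933843)≈-8.445931; next y=-1/5·0.470025+1/4·(-8.445931)≈-2.205488
n=5: y≈-2.205488, sp=4, e=sp−y≈6.205488; I≈2.945375, D=e−e_prev≈7.675513; u=1·6.205488+5/4·2.945375+3/2·7.675513≈21.400476; next y=-1/5·(-2.205488)+1/4·21.400476≈5.791216
n=6: y≈5.791216, sp=4, e=sp−y≈-1.791216; I≈1.154158, D=e−e_prev≈-7.996704; u=1·(-1.791216)+5/4·1.154158+3/2·(-7.996704)≈-12.343575; next y=-1/5·5.791216+1/4·(-12.343575)≈-4.244137

0 -1 -3.750 0.000
1 -1 0.016 -0.938
2 -1 -5.702 0.191
3 -1 0.709 -1.464
4 -1 -8.446 0.470
5 4 21.400 -2.205
6 4 -12.344 5.791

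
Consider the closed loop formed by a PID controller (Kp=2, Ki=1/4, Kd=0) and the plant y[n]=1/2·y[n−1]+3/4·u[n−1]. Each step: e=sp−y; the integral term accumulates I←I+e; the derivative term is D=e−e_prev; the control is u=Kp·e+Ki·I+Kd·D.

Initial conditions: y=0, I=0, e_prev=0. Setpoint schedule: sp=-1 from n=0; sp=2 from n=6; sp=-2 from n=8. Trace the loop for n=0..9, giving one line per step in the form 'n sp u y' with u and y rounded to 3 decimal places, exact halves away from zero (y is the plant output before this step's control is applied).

0 -1 -2.250 0.000
1 -1 1.297 -1.688
2 -1 -2.618 0.129
3 -1 1.663 -1.899
4 -1 -3.055 0.298
5 -1 2.111 -2.142
6 2 3.174 0.512
7 2 -1.235 2.637
8 -2 -5.344 0.392
9 -2 3.517 -3.812

(exact arithmetic carried between steps; '≈' marks a value shown rounded to 6 d.p. or computed from one; I and e_prev carry over from the previous line; the table rounds u and y to 3 d.p., halves away from zero)
n=0: y=0, sp=-1, e=sp−y=-1; I=-1, D=e−e_prev=-1; u=2·(-1)+1/4·(-1)+0·(-1)=-2.25; next y=1/2·0+3/4·(-2.25)=-1.6875
n=1: y=-1.6875, sp=-1, e=sp−y=0.6875; I=-0.3125, D=e−e_prev=1.6875; u=2·0.6875+1/4·(-0.3125)+0·1.6875=1.296875; next y=1/2·(-1.6875)+3/4·1.296875≈0.128906
n=2: y≈0.128906, sp=-1, e=sp−y≈-1.128906; I≈-1.441406, D=e−e_prev≈-1.816406; u=2·(-1.128906)+1/4·(-1.441406)+0·(-1.816406)≈-2.618164; next y=1/2·0.128906+3/4·(-2.618164)≈-1.899170
n=3: y≈-1.899170, sp=-1, e=sp−y≈0.899170; I≈-0.542236, D=e−e_prev≈2.028076; u=2·0.899170+1/4·(-0.542236)+0·2.028076≈1.662781; next y=1/2·(-1.899170)+3/4·1.662781≈0.297501
n=4: y≈0.297501, sp=-1, e=sp−y≈-1.297501; I≈-1.839737, D=e−e_prev≈-2.196671; u=2·(-1.297501)+1/4·(-1.839737)+0·(-2.196671)≈-3.054935; next y=1/2·0.297501+3/4·(-3.054935)≈-2.142451
n=5: y≈-2.142451, sp=-1, e=sp−y≈1.142451; I≈-0.697286, D=e−e_prev≈2.439952; u=2·1.142451+1/4·(-0.697286)+0·2.439952≈2.110581; next y=1/2·(-2.142451)+3/4·2.110581≈0.511710
n=6: y≈0.511710, sp=2, e=sp−y≈1.488290; I≈0.791004, D=e−e_prev≈0.345838; u=2·1.488290+1/4·0.791004+0·0.345838≈3.174331; next y=1/2·0.511710+3/4·3.174331≈2.636603
n=7: y≈2.636603, sp=2, e=sp−y≈-0.636603; I≈0.154401, D=e−e_prev≈-2.124893; u=2·(-0.636603)+1/4·0.154401+0·(-2.124893)≈-1.234606; next y=1/2·2.636603+3/4·(-1.234606)≈0.392347
n=8: y≈0.392347, sp=-2, e=sp−y≈-2.392347; I≈-2.237946, D=e−e_prev≈-1.755744; u=2·(-2.392347)+1/4·(-2.237946)+0·(-1.755744)≈-5.344181; next y=1/2·0.392347+3/4·(-5.344181)≈-3.811962
n=9: y≈-3.811962, sp=-2, e=sp−y≈1.811962; I≈-0.425984, D=e−e_prev≈4.204309; u=2·1.811962+1/4·(-0.425984)+0·4.204309≈3.517428; next y=1/2·(-3.811962)+3/4·3.517428≈0.732090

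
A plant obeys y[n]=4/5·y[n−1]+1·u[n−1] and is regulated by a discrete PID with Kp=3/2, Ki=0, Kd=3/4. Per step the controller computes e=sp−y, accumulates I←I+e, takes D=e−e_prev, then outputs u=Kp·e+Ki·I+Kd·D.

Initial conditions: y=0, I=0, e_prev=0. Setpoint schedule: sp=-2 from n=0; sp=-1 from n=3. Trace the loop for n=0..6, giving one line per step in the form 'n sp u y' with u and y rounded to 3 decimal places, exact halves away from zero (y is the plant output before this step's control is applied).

(exact arithmetic carried between steps; '≈' marks a value shown rounded to 6 d.p. or computed from one; I and e_prev carry over from the previous line; the table rounds u and y to 3 d.p., halves away from zero)
n=0: y=0, sp=-2, e=sp−y=-2; I=-2, D=e−e_prev=-2; u=3/2·(-2)+0·(-2)+3/4·(-2)=-4.5; next y=4/5·0+1·(-4.5)=-4.5
n=1: y=-4.5, sp=-2, e=sp−y=2.5; I=0.5, D=e−e_prev=4.5; u=3/2·2.5+0·0.5+3/4·4.5=7.125; next y=4/5·(-4.5)+1·7.125=3.525
n=2: y=3.525, sp=-2, e=sp−y=-5.525; I=-5.025, D=e−e_prev=-8.025; u=3/2·(-5.525)+0·(-5.025)+3/4·(-8.025)=-14.30625; next y=4/5·3.525+1·(-14.30625)=-11.48625
n=3: y=-11.48625, sp=-1, e=sp−y=10.48625; I=5.46125, D=e−e_prev=16.01125; u=3/2·10.48625+0·5.46125+3/4·16.01125≈27.737813; next y=4/5·(-11.48625)+1·27.737813≈18.548813
n=4: y≈18.548813, sp=-1, e=sp−y≈-19.548813; I≈-14.087563, D=e−e_prev≈-30.035063; u=3/2·(-19.548813)+0·(-14.087563)+3/4·(-30.035063)≈-51.849516; next y=4/5·18.548813+1·(-51.849516)≈-37.010466
n=5: y≈-37.010466, sp=-1, e=sp−y≈36.010466; I≈21.922903, D=e−e_prev≈55.559278; u=3/2·36.010466+0·21.922903+3/4·55.559278≈95.685157; next y=4/5·(-37.010466)+1·95.685157≈66.076785
n=6: y≈66.076785, sp=-1, e=sp−y≈-67.076785; I≈-45.153881, D=e−e_prev≈-103.087250; u=3/2·(-67.076785)+0·(-45.153881)+3/4·(-103.087250)≈-177.930614; next y=4/5·66.076785+1·(-177.930614)≈-125.069187

0 -2 -4.500 0.000
1 -2 7.125 -4.500
2 -2 -14.306 3.525
3 -1 27.738 -11.486
4 -1 -51.850 18.549
5 -1 95.685 -37.010
6 -1 -177.931 66.077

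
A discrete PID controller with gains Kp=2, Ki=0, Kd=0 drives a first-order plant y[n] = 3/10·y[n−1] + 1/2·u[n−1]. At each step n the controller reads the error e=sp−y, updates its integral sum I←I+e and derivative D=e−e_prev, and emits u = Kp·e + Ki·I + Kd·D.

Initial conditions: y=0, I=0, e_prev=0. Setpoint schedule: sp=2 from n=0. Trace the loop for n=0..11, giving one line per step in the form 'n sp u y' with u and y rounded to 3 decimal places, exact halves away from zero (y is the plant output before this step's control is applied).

0 2 4.000 0.000
1 2 0.000 2.000
2 2 2.800 0.600
3 2 0.840 1.580
4 2 2.212 0.894
5 2 1.252 1.374
6 2 1.924 1.038
7 2 1.453 1.273
8 2 1.783 1.109
9 2 1.552 1.224
10 2 1.714 1.143
11 2 1.601 1.200

(exact arithmetic carried between steps; '≈' marks a value shown rounded to 6 d.p. or computed from one; I and e_prev carry over from the previous line; the table rounds u and y to 3 d.p., halves away from zero)
n=0: y=0, sp=2, e=sp−y=2; I=2, D=e−e_prev=2; u=2·2+0·2+0·2=4; next y=3/10·0+1/2·4=2
n=1: y=2, sp=2, e=sp−y=0; I=2, D=e−e_prev=-2; u=2·0+0·2+0·(-2)=0; next y=3/10·2+1/2·0=0.6
n=2: y=0.6, sp=2, e=sp−y=1.4; I=3.4, D=e−e_prev=1.4; u=2·1.4+0·3.4+0·1.4=2.8; next y=3/10·0.6+1/2·2.8=1.58
n=3: y=1.58, sp=2, e=sp−y=0.42; I=3.82, D=e−e_prev=-0.98; u=2·0.42+0·3.82+0·(-0.98)=0.84; next y=3/10·1.58+1/2·0.84=0.894
n=4: y=0.894, sp=2, e=sp−y=1.106; I=4.926, D=e−e_prev=0.686; u=2·1.106+0·4.926+0·0.686=2.212; next y=3/10·0.894+1/2·2.212=1.3742
n=5: y=1.3742, sp=2, e=sp−y=0.6258; I=5.5518, D=e−e_prev=-0.4802; u=2·0.6258+0·5.5518+0·(-0.4802)=1.2516; next y=3/10·1.3742+1/2·1.2516=1.03806
n=6: y=1.03806, sp=2, e=sp−y=0.96194; I=6.51374, D=e−e_prev=0.33614; u=2·0.96194+0·6.51374+0·0.33614=1.92388; next y=3/10·1.03806+1/2·1.92388=1.273358
n=7: y=1.273358, sp=2, e=sp−y=0.726642; I=7.240382, D=e−e_prev=-0.235298; u=2·0.726642+0·7.240382+0·(-0.235298)=1.453284; next y=3/10·1.273358+1/2·1.453284≈1.108649
n=8: y≈1.108649, sp=2, e=sp−y≈0.891351; I≈8.131733, D=e−e_prev≈0.164709; u=2·0.891351+0·8.131733+0·0.164709≈1.782701; next y=3/10·1.108649+1/2·1.782701≈1.223945
n=9: y≈1.223945, sp=2, e=sp−y≈0.776055; I≈8.907787, D=e−e_prev≈-0.115296; u=2·0.776055+0·8.907787+0·(-0.115296)≈1.552109; next y=3/10·1.223945+1/2·1.552109≈1.143238
n=10: y≈1.143238, sp=2, e=sp−y≈0.856762; I≈9.764549, D=e−e_prev≈0.080707; u=2·0.856762+0·9.764549+0·0.080707≈1.713524; next y=3/10·1.143238+1/2·1.713524≈1.199733
n=11: y≈1.199733, sp=2, e=sp−y≈0.800267; I≈10.564816, D=e−e_prev≈-0.056495; u=2·0.800267+0·10.564816+0·(-0.056495)≈1.600533; next y=3/10·1.199733+1/2·1.600533≈1.160187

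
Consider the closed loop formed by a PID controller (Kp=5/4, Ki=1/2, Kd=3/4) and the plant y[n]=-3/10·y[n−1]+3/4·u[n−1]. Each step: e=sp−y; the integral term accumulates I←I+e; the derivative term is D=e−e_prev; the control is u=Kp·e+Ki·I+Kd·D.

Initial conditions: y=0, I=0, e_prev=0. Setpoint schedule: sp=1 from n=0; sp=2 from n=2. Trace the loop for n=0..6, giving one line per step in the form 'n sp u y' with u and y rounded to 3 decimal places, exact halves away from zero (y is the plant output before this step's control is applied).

0 1 2.500 0.000
1 1 -2.438 1.875
2 2 11.695 -2.391
3 2 -19.757 9.489
4 2 53.291 -17.664
5 2 -114.571 45.267
6 2 272.933 -99.508

(exact arithmetic carried between steps; '≈' marks a value shown rounded to 6 d.p. or computed from one; I and e_prev carry over from the previous line; the table rounds u and y to 3 d.p., halves away from zero)
n=0: y=0, sp=1, e=sp−y=1; I=1, D=e−e_prev=1; u=5/4·1+1/2·1+3/4·1=2.5; next y=-3/10·0+3/4·2.5=1.875
n=1: y=1.875, sp=1, e=sp−y=-0.875; I=0.125, D=e−e_prev=-1.875; u=5/4·(-0.875)+1/2·0.125+3/4·(-1.875)=-2.4375; next y=-3/10·1.875+3/4·(-2.4375)=-2.390625
n=2: y=-2.390625, sp=2, e=sp−y=4.390625; I=4.515625, D=e−e_prev=5.265625; u=5/4·4.390625+1/2·4.515625+3/4·5.265625≈11.695313; next y=-3/10·(-2.390625)+3/4·11.695313≈9.488672
n=3: y≈9.488672, sp=2, e=sp−y≈-7.488672; I≈-2.973047, D=e−e_prev≈-11.879297; u=5/4·(-7.488672)+1/2·(-2.973047)+3/4·(-11.879297)≈-19.756836; next y=-3/10·9.488672+3/4·(-19.756836)≈-17.664229
n=4: y≈-17.664229, sp=2, e=sp−y≈19.664229; I≈16.691182, D=e−e_prev≈27.152900; u=5/4·19.664229+1/2·16.691182+3/4·27.152900≈53.290552; next y=-3/10·(-17.664229)+3/4·53.290552≈45.267182
n=5: y≈45.267182, sp=2, e=sp−y≈-43.267182; I≈-26.576001, D=e−e_prev≈-62.931411; u=5/4·(-43.267182)+1/2·(-26.576001)+3/4·(-62.931411)≈-114.570536; next y=-3/10·45.267182+3/4·(-114.570536)≈-99.508057
n=6: y≈-99.508057, sp=2, e=sp−y≈101.508057; I≈74.932056, D=e−e_prev≈144.775239; u=5/4·101.508057+1/2·74.932056+3/4·144.775239≈272.932529; next y=-3/10·(-99.508057)+3/4·272.932529≈234.551814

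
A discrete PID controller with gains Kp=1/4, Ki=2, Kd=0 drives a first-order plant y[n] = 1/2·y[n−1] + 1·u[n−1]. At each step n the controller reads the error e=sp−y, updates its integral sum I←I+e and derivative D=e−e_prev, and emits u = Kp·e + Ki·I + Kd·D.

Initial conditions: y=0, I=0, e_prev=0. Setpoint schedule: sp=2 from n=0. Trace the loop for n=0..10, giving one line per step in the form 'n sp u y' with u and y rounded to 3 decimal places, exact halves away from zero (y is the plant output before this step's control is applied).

0 2 4.500 0.000
1 2 -1.625 4.500
2 2 2.094 0.625
3 2 0.836 2.406
4 2 0.850 2.039
5 2 1.154 1.869
6 2 0.922 2.088
7 2 1.020 1.966
8 2 1.005 2.003
9 2 0.992 2.006
10 2 1.005 1.995

(exact arithmetic carried between steps; '≈' marks a value shown rounded to 6 d.p. or computed from one; I and e_prev carry over from the previous line; the table rounds u and y to 3 d.p., halves away from zero)
n=0: y=0, sp=2, e=sp−y=2; I=2, D=e−e_prev=2; u=1/4·2+2·2+0·2=4.5; next y=1/2·0+1·4.5=4.5
n=1: y=4.5, sp=2, e=sp−y=-2.5; I=-0.5, D=e−e_prev=-4.5; u=1/4·(-2.5)+2·(-0.5)+0·(-4.5)=-1.625; next y=1/2·4.5+1·(-1.625)=0.625
n=2: y=0.625, sp=2, e=sp−y=1.375; I=0.875, D=e−e_prev=3.875; u=1/4·1.375+2·0.875+0·3.875=2.09375; next y=1/2·0.625+1·2.09375=2.40625
n=3: y=2.40625, sp=2, e=sp−y=-0.40625; I=0.46875, D=e−e_prev=-1.78125; u=1/4·(-0.40625)+2·0.46875+0·(-1.78125)≈0.835938; next y=1/2·2.40625+1·0.835938≈2.039063
n=4: y≈2.039063, sp=2, e=sp−y≈-0.039063; I≈0.429688, D=e−e_prev≈0.367188; u=1/4·(-0.039063)+2·0.429688+0·0.367188≈0.849609; next y=1/2·2.039063+1·0.849609≈1.869141
n=5: y≈1.869141, sp=2, e=sp−y≈0.130859; I≈0.560547, D=e−e_prev≈0.169922; u=1/4·0.130859+2·0.560547+0·0.169922≈1.153809; next y=1/2·1.869141+1·1.153809≈2.088379
n=6: y≈2.088379, sp=2, e=sp−y≈-0.088379; I≈0.472168, D=e−e_prev≈-0.219238; u=1/4·(-0.088379)+2·0.472168+0·(-0.219238)≈0.922241; next y=1/2·2.088379+1·0.922241≈1.966431
n=7: y≈1.966431, sp=2, e=sp−y≈0.033569; I≈0.505737, D=e−e_prev≈0.121948; u=1/4·0.033569+2·0.505737+0·0.121948≈1.019867; next y=1/2·1.966431+1·1.019867≈2.003082
n=8: y≈2.003082, sp=2, e=sp−y≈-0.003082; I≈0.502655, D=e−e_prev≈-0.036652; u=1/4·(-0.003082)+2·0.502655+0·(-0.036652)≈1.004539; next y=1/2·2.003082+1·1.004539≈2.006081
n=9: y≈2.006081, sp=2, e=sp−y≈-0.006081; I≈0.496574, D=e−e_prev≈-0.002998; u=1/4·(-0.006081)+2·0.496574+0·(-0.002998)≈0.991629; next y=1/2·2.006081+1·0.991629≈1.994669
n=10: y≈1.994669, sp=2, e=sp−y≈0.005331; I≈0.501905, D=e−e_prev≈0.011412; u=1/4·0.005331+2·0.501905+0·0.011412≈1.005144; next y=1/2·1.994669+1·1.005144≈2.002478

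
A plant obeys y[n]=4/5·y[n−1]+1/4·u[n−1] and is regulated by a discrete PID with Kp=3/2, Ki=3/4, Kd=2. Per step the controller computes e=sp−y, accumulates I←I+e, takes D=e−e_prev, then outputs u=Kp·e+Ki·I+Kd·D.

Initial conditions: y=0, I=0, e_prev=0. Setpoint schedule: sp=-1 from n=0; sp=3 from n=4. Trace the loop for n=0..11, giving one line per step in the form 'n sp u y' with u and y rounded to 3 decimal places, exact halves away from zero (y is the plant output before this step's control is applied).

(exact arithmetic carried between steps; '≈' marks a value shown rounded to 6 d.p. or computed from one; I and e_prev carry over from the previous line; the table rounds u and y to 3 d.p., halves away from zero)
n=0: y=0, sp=-1, e=sp−y=-1; I=-1, D=e−e_prev=-1; u=3/2·(-1)+3/4·(-1)+2·(-1)=-4.25; next y=4/5·0+1/4·(-4.25)=-1.0625
n=1: y=-1.0625, sp=-1, e=sp−y=0.0625; I=-0.9375, D=e−e_prev=1.0625; u=3/2·0.0625+3/4·(-0.9375)+2·1.0625=1.515625; next y=4/5·(-1.0625)+1/4·1.515625≈-0.471094
n=2: y≈-0.471094, sp=-1, e=sp−y≈-0.528906; I≈-1.466406, D=e−e_prev≈-0.591406; u=3/2·(-0.528906)+3/4·(-1.466406)+2·(-0.591406)≈-3.075977; next y=4/5·(-0.471094)+1/4·(-3.075977)≈-1.145869
n=3: y≈-1.145869, sp=-1, e=sp−y≈0.145869; I≈-1.320537, D=e−e_prev≈0.674775; u=3/2·0.145869+3/4·(-1.320537)+2·0.674775≈0.577952; next y=4/5·(-1.145869)+1/4·0.577952≈-0.772207
n=4: y≈-0.772207, sp=3, e=sp−y≈3.772207; I≈2.451670, D=e−e_prev≈3.626338; u=3/2·3.772207+3/4·2.451670+2·3.626338≈14.749740; next y=4/5·(-0.772207)+1/4·14.749740≈3.069669
n=5: y≈3.069669, sp=3, e=sp−y≈-0.069669; I≈2.382001, D=e−e_prev≈-3.841877; u=3/2·(-0.069669)+3/4·2.382001+2·(-3.841877)≈-6.001756; next y=4/5·3.069669+1/4·(-6.001756)≈0.955296
n=6: y≈0.955296, sp=3, e=sp−y≈2.044704; I≈4.426705, D=e−e_prev≈2.114373; u=3/2·2.044704+3/4·4.426705+2·2.114373≈10.615830; next y=4/5·0.955296+1/4·10.615830≈3.418195
n=7: y≈3.418195, sp=3, e=sp−y≈-0.418195; I≈4.008510, D=e−e_prev≈-2.462898; u=3/2·(-0.418195)+3/4·4.008510+2·(-2.462898)≈-2.546705; next y=4/5·3.418195+1/4·(-2.546705)≈2.097879
n=8: y≈2.097879, sp=3, e=sp−y≈0.902121; I≈4.910631, D=e−e_prev≈1.320315; u=3/2·0.902121+3/4·4.910631+2·1.320315≈7.676785; next y=4/5·2.097879+1/4·7.676785≈3.597500
n=9: y≈3.597500, sp=3, e=sp−y≈-0.597500; I≈4.313131, D=e−e_prev≈-1.499620; u=3/2·(-0.597500)+3/4·4.313131+2·(-1.499620)≈-0.660642; next y=4/5·3.597500+1/4·(-0.660642)≈2.712839
n=10: y≈2.712839, sp=3, e=sp−y≈0.287161; I≈4.600292, D=e−e_prev≈0.884660; u=3/2·0.287161+3/4·4.600292+2·0.884660≈5.650281; next y=4/5·2.712839+1/4·5.650281≈3.582842
n=11: y≈3.582842, sp=3, e=sp−y≈-0.582842; I≈4.017450, D=e−e_prev≈-0.870002; u=3/2·(-0.582842)+3/4·4.017450+2·(-0.870002)≈0.398821; next y=4/5·3.582842+1/4·0.398821≈2.965978

0 -1 -4.250 0.000
1 -1 1.516 -1.063
2 -1 -3.076 -0.471
3 -1 0.578 -1.146
4 3 14.750 -0.772
5 3 -6.002 3.070
6 3 10.616 0.955
7 3 -2.547 3.418
8 3 7.677 2.098
9 3 -0.661 3.597
10 3 5.650 2.713
11 3 0.399 3.583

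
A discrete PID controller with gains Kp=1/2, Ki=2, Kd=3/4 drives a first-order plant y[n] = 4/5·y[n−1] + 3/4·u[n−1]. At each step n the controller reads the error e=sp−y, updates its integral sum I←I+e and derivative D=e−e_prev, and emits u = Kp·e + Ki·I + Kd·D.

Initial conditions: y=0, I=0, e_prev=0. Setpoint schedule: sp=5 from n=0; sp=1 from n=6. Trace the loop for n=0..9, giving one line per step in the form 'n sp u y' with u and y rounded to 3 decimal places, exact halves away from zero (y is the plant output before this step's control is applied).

(exact arithmetic carried between steps; '≈' marks a value shown rounded to 6 d.p. or computed from one; I and e_prev carry over from the previous line; the table rounds u and y to 3 d.p., halves away from zero)
n=0: y=0, sp=5, e=sp−y=5; I=5, D=e−e_prev=5; u=1/2·5+2·5+3/4·5=16.25; next y=4/5·0+3/4·16.25=12.1875
n=1: y=12.1875, sp=5, e=sp−y=-7.1875; I=-2.1875, D=e−e_prev=-12.1875; u=1/2·(-7.1875)+2·(-2.1875)+3/4·(-12.1875)=-17.109375; next y=4/5·12.1875+3/4·(-17.109375)≈-3.082031
n=2: y≈-3.082031, sp=5, e=sp−y≈8.082031; I≈5.894531, D=e−e_prev≈15.269531; u=1/2·8.082031+2·5.894531+3/4·15.269531≈27.282227; next y=4/5·(-3.082031)+3/4·27.282227≈17.996045
n=3: y≈17.996045, sp=5, e=sp−y≈-12.996045; I≈-7.101514, D=e−e_prev≈-21.078076; u=1/2·(-12.996045)+2·(-7.101514)+3/4·(-21.078076)≈-36.509607; next y=4/5·17.996045+3/4·(-36.509607)≈-12.985369
n=4: y≈-12.985369, sp=5, e=sp−y≈17.985369; I≈10.883856, D=e−e_prev≈30.981414; u=1/2·17.985369+2·10.883856+3/4·30.981414≈53.996456; next y=4/5·(-12.985369)+3/4·53.996456≈30.109047
n=5: y≈30.109047, sp=5, e=sp−y≈-25.109047; I≈-14.225191, D=e−e_prev≈-43.094416; u=1/2·(-25.109047)+2·(-14.225191)+3/4·(-43.094416)≈-73.325718; next y=4/5·30.109047+3/4·(-73.325718)≈-30.907051
n=6: y≈-30.907051, sp=1, e=sp−y≈31.907051; I≈17.681860, D=e−e_prev≈57.016098; u=1/2·31.907051+2·17.681860+3/4·57.016098≈94.079319; next y=4/5·(-30.907051)+3/4·94.079319≈45.833848
n=7: y≈45.833848, sp=1, e=sp−y≈-44.833848; I≈-27.151988, D=e−e_prev≈-76.740899; u=1/2·(-44.833848)+2·(-27.151988)+3/4·(-76.740899)≈-134.276575; next y=4/5·45.833848+3/4·(-134.276575)≈-64.040353
n=8: y≈-64.040353, sp=1, e=sp−y≈65.040353; I≈37.888365, D=e−e_prev≈109.874201; u=1/2·65.040353+2·37.888365+3/4·109.874201≈190.702556; next y=4/5·(-64.040353)+3/4·190.702556≈91.794635
n=9: y≈91.794635, sp=1, e=sp−y≈-90.794635; I≈-52.906270, D=e−e_prev≈-155.834988; u=1/2·(-90.794635)+2·(-52.906270)+3/4·(-155.834988)≈-268.086099; next y=4/5·91.794635+3/4·(-268.086099)≈-127.628866

0 5 16.250 0.000
1 5 -17.109 12.188
2 5 27.282 -3.082
3 5 -36.510 17.996
4 5 53.996 -12.985
5 5 -73.326 30.109
6 1 94.079 -30.907
7 1 -134.277 45.834
8 1 190.703 -64.040
9 1 -268.086 91.795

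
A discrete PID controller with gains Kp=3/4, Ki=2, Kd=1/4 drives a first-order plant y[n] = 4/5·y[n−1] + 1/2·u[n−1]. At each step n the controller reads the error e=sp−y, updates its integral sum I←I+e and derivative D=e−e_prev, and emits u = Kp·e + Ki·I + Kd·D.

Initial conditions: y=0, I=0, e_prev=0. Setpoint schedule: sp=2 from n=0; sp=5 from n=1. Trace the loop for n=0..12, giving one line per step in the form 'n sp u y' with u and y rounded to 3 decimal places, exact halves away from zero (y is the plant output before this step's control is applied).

(exact arithmetic carried between steps; '≈' marks a value shown rounded to 6 d.p. or computed from one; I and e_prev carry over from the previous line; the table rounds u and y to 3 d.p., halves away from zero)
n=0: y=0, sp=2, e=sp−y=2; I=2, D=e−e_prev=2; u=3/4·2+2·2+1/4·2=6; next y=4/5·0+1/2·6=3
n=1: y=3, sp=5, e=sp−y=2; I=4, D=e−e_prev=0; u=3/4·2+2·4+1/4·0=9.5; next y=4/5·3+1/2·9.5=7.15
n=2: y=7.15, sp=5, e=sp−y=-2.15; I=1.85, D=e−e_prev=-4.15; u=3/4·(-2.15)+2·1.85+1/4·(-4.15)=1.05; next y=4/5·7.15+1/2·1.05=6.245
n=3: y=6.245, sp=5, e=sp−y=-1.245; I=0.605, D=e−e_prev=0.905; u=3/4·(-1.245)+2·0.605+1/4·0.905=0.5025; next y=4/5·6.245+1/2·0.5025=5.24725
n=4: y=5.24725, sp=5, e=sp−y=-0.24725; I=0.35775, D=e−e_prev=0.99775; u=3/4·(-0.24725)+2·0.35775+1/4·0.99775=0.7795; next y=4/5·5.24725+1/2·0.7795=4.58755
n=5: y=4.58755, sp=5, e=sp−y=0.41245; I=0.7702, D=e−e_prev=0.6597; u=3/4·0.41245+2·0.7702+1/4·0.6597≈2.014663; next y=4/5·4.58755+1/2·2.014663≈4.677371
n=6: y≈4.677371, sp=5, e=sp−y≈0.322629; I≈1.092829, D=e−e_prev≈-0.089821; u=3/4·0.322629+2·1.092829+1/4·(-0.089821)≈2.405174; next y=4/5·4.677371+1/2·2.405174≈4.944484
n=7: y≈4.944484, sp=5, e=sp−y≈0.055516; I≈1.148345, D=e−e_prev≈-0.267113; u=3/4·0.055516+2·1.148345+1/4·(-0.267113)≈2.271549; next y=4/5·4.944484+1/2·2.271549≈5.091361
n=8: y≈5.091361, sp=5, e=sp−y≈-0.091361; I≈1.056983, D=e−e_prev≈-0.146878; u=3/4·(-0.091361)+2·1.056983+1/4·(-0.146878)≈2.008726; next y=4/5·5.091361+1/2·2.008726≈5.077452
n=9: y≈5.077452, sp=5, e=sp−y≈-0.077452; I≈0.979531, D=e−e_prev≈0.013909; u=3/4·(-0.077452)+2·0.979531+1/4·0.013909≈1.904450; next y=4/5·5.077452+1/2·1.904450≈5.014187
n=10: y≈5.014187, sp=5, e=sp−y≈-0.014187; I≈0.965344, D=e−e_prev≈0.063265; u=3/4·(-0.014187)+2·0.965344+1/4·0.063265≈1.935864; next y=4/5·5.014187+1/2·1.935864≈4.979282
n=11: y≈4.979282, sp=5, e=sp−y≈0.020718; I≈0.986062, D=e−e_prev≈0.034905; u=3/4·0.020718+2·0.986062+1/4·0.034905≈1.996390; next y=4/5·4.979282+1/2·1.996390≈4.981620
n=12: y≈4.981620, sp=5, e=sp−y≈0.018380; I≈1.004442, D=e−e_prev≈-0.002339; u=3/4·0.018380+2·1.004442+1/4·(-0.002339)≈2.022084; next y=4/5·4.981620+1/2·2.022084≈4.996338

0 2 6.000 0.000
1 5 9.500 3.000
2 5 1.050 7.150
3 5 0.503 6.245
4 5 0.780 5.247
5 5 2.015 4.588
6 5 2.405 4.677
7 5 2.272 4.944
8 5 2.009 5.091
9 5 1.904 5.077
10 5 1.936 5.014
11 5 1.996 4.979
12 5 2.022 4.982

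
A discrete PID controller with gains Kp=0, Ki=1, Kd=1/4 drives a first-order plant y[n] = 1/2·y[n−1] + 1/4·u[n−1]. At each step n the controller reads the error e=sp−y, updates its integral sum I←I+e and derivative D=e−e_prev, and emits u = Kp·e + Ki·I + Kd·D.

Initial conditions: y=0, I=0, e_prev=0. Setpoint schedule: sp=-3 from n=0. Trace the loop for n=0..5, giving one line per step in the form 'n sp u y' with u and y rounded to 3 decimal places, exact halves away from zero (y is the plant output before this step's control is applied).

0 -3 -3.750 0.000
1 -3 -4.828 -0.938
2 -3 -6.202 -1.676
3 -3 -6.820 -2.388
4 -3 -6.971 -2.899
5 -3 -6.833 -3.192

(exact arithmetic carried between steps; '≈' marks a value shown rounded to 6 d.p. or computed from one; I and e_prev carry over from the previous line; the table rounds u and y to 3 d.p., halves away from zero)
n=0: y=0, sp=-3, e=sp−y=-3; I=-3, D=e−e_prev=-3; u=0·(-3)+1·(-3)+1/4·(-3)=-3.75; next y=1/2·0+1/4·(-3.75)=-0.9375
n=1: y=-0.9375, sp=-3, e=sp−y=-2.0625; I=-5.0625, D=e−e_prev=0.9375; u=0·(-2.0625)+1·(-5.0625)+1/4·0.9375=-4.828125; next y=1/2·(-0.9375)+1/4·(-4.828125)≈-1.675781
n=2: y≈-1.675781, sp=-3, e=sp−y≈-1.324219; I≈-6.386719, D=e−e_prev≈0.738281; u=0·(-1.324219)+1·(-6.386719)+1/4·0.738281≈-6.202148; next y=1/2·(-1.675781)+1/4·(-6.202148)≈-2.388428
n=3: y≈-2.388428, sp=-3, e=sp−y≈-0.611572; I≈-6.998291, D=e−e_prev≈0.712646; u=0·(-0.611572)+1·(-6.998291)+1/4·0.712646≈-6.820129; next y=1/2·(-2.388428)+1/4·(-6.820129)≈-2.899246
n=4: y≈-2.899246, sp=-3, e=sp−y≈-0.100754; I≈-7.099045, D=e−e_prev≈0.510818; u=0·(-0.100754)+1·(-7.099045)+1/4·0.510818≈-6.971340; next y=1/2·(-2.899246)+1/4·(-6.971340)≈-3.192458
n=5: y≈-3.192458, sp=-3, e=sp−y≈0.192458; I≈-6.906587, D=e−e_prev≈0.293212; u=0·0.192458+1·(-6.906587)+1/4·0.293212≈-6.833284; next y=1/2·(-3.192458)+1/4·(-6.833284)≈-3.304550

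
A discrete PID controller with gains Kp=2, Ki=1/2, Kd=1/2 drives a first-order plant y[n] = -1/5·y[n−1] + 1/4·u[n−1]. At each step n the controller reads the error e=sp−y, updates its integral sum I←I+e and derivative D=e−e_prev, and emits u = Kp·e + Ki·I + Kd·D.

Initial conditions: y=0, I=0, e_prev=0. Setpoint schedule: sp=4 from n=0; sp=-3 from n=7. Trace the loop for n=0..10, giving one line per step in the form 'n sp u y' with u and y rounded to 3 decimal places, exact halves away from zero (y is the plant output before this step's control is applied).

0 4 12.000 0.000
1 4 3.000 3.000
2 4 13.550 0.150
3 4 4.428 3.358
4 4 15.119 0.435
5 4 5.668 3.693
6 4 16.493 0.679
7 -3 -14.280 3.988
8 -3 12.446 -4.368
9 -3 -16.106 3.985
10 -3 11.003 -4.823

(exact arithmetic carried between steps; '≈' marks a value shown rounded to 6 d.p. or computed from one; I and e_prev carry over from the previous line; the table rounds u and y to 3 d.p., halves away from zero)
n=0: y=0, sp=4, e=sp−y=4; I=4, D=e−e_prev=4; u=2·4+1/2·4+1/2·4=12; next y=-1/5·0+1/4·12=3
n=1: y=3, sp=4, e=sp−y=1; I=5, D=e−e_prev=-3; u=2·1+1/2·5+1/2·(-3)=3; next y=-1/5·3+1/4·3=0.15
n=2: y=0.15, sp=4, e=sp−y=3.85; I=8.85, D=e−e_prev=2.85; u=2·3.85+1/2·8.85+1/2·2.85=13.55; next y=-1/5·0.15+1/4·13.55=3.3575
n=3: y=3.3575, sp=4, e=sp−y=0.6425; I=9.4925, D=e−e_prev=-3.2075; u=2·0.6425+1/2·9.4925+1/2·(-3.2075)=4.4275; next y=-1/5·3.3575+1/4·4.4275=0.435375
n=4: y=0.435375, sp=4, e=sp−y=3.564625; I=13.057125, D=e−e_prev=2.922125; u=2·3.564625+1/2·13.057125+1/2·2.922125=15.118875; next y=-1/5·0.435375+1/4·15.118875≈3.692644
n=5: y≈3.692644, sp=4, e=sp−y≈0.307356; I≈13.364481, D=e−e_prev≈-3.257269; u=2·0.307356+1/2·13.364481+1/2·(-3.257269)≈5.668319; next y=-1/5·3.692644+1/4·5.668319≈0.678551
n=6: y≈0.678551, sp=4, e=sp−y≈3.321449; I≈16.685930, D=e−e_prev≈3.014093; u=2·3.321449+1/2·16.685930+1/2·3.014093≈16.492910; next y=-1/5·0.678551+1/4·16.492910≈3.987517
n=7: y≈3.987517, sp=-3, e=sp−y≈-6.987517; I≈9.698413, D=e−e_prev≈-10.308966; u=2·(-6.987517)+1/2·9.698413+1/2·(-10.308966)≈-14.280311; next y=-1/5·3.987517+1/4·(-14.280311)≈-4.367581
n=8: y≈-4.367581, sp=-3, e=sp−y≈1.367581; I≈11.065994, D=e−e_prev≈8.355098; u=2·1.367581+1/2·11.065994+1/2·8.355098≈12.445709; next y=-1/5·(-4.367581)+1/4·12.445709≈3.984943
n=9: y≈3.984943, sp=-3, e=sp−y≈-6.984943; I≈4.081051, D=e−e_prev≈-8.352525; u=2·(-6.984943)+1/2·4.081051+1/2·(-8.352525)≈-16.105624; next y=-1/5·3.984943+1/4·(-16.105624)≈-4.823395
n=10: y≈-4.823395, sp=-3, e=sp−y≈1.823395; I≈5.904445, D=e−e_prev≈8.808338; u=2·1.823395+1/2·5.904445+1/2·8.808338≈11.003181; next y=-1/5·(-4.823395)+1/4·11.003181≈3.715474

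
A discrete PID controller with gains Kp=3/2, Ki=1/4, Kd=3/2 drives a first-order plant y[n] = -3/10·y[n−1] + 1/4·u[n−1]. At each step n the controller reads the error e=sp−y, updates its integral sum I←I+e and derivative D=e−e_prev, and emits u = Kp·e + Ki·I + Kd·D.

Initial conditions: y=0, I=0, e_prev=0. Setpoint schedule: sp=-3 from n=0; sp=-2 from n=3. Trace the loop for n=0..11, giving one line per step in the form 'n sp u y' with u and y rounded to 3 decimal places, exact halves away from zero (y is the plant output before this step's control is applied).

(exact arithmetic carried between steps; '≈' marks a value shown rounded to 6 d.p. or computed from one; I and e_prev carry over from the previous line; the table rounds u and y to 3 d.p., halves away from zero)
n=0: y=0, sp=-3, e=sp−y=-3; I=-3, D=e−e_prev=-3; u=3/2·(-3)+1/4·(-3)+3/2·(-3)=-9.75; next y=-3/10·0+1/4·(-9.75)=-2.4375
n=1: y=-2.4375, sp=-3, e=sp−y=-0.5625; I=-3.5625, D=e−e_prev=2.4375; u=3/2·(-0.5625)+1/4·(-3.5625)+3/2·2.4375=1.921875; next y=-3/10·(-2.4375)+1/4·1.921875≈1.211719
n=2: y≈1.211719, sp=-3, e=sp−y≈-4.211719; I≈-7.774219, D=e−e_prev≈-3.649219; u=3/2·(-4.211719)+1/4·(-7.774219)+3/2·(-3.649219)≈-13.734961; next y=-3/10·1.211719+1/4·(-13.734961)≈-3.797256
n=3: y≈-3.797256, sp=-2, e=sp−y≈1.797256; I≈-5.976963, D=e−e_prev≈6.008975; u=3/2·1.797256+1/4·(-5.976963)+3/2·6.008975≈10.215105; next y=-3/10·(-3.797256)+1/4·10.215105≈3.692953
n=4: y≈3.692953, sp=-2, e=sp−y≈-5.692953; I≈-11.669916, D=e−e_prev≈-7.490209; u=3/2·(-5.692953)+1/4·(-11.669916)+3/2·(-7.490209)≈-22.692222; next y=-3/10·3.692953+1/4·(-22.692222)≈-6.780941
n=5: y≈-6.780941, sp=-2, e=sp−y≈4.780941; I≈-6.888975, D=e−e_prev≈10.473894; u=3/2·4.780941+1/4·(-6.888975)+3/2·10.473894≈21.160010; next y=-3/10·(-6.780941)+1/4·21.160010≈7.324285
n=6: y≈7.324285, sp=-2, e=sp−y≈-9.324285; I≈-16.213259, D=e−e_prev≈-14.105226; u=3/2·(-9.324285)+1/4·(-16.213259)+3/2·(-14.105226)≈-39.197582; next y=-3/10·7.324285+1/4·(-39.197582)≈-11.996681
n=7: y≈-11.996681, sp=-2, e=sp−y≈9.996681; I≈-6.216579, D=e−e_prev≈19.320966; u=3/2·9.996681+1/4·(-6.216579)+3/2·19.320966≈42.422325; next y=-3/10·(-11.996681)+1/4·42.422325≈14.204586
n=8: y≈14.204586, sp=-2, e=sp−y≈-16.204586; I≈-22.421164, D=e−e_prev≈-26.201266; u=3/2·(-16.204586)+1/4·(-22.421164)+3/2·(-26.201266)≈-69.214069; next y=-3/10·14.204586+1/4·(-69.214069)≈-21.564893
n=9: y≈-21.564893, sp=-2, e=sp−y≈19.564893; I≈-2.856271, D=e−e_prev≈35.769478; u=3/2·19.564893+1/4·(-2.856271)+3/2·35.769478≈82.287489; next y=-3/10·(-21.564893)+1/4·82.287489≈27.041340
n=10: y≈27.041340, sp=-2, e=sp−y≈-29.041340; I≈-31.897611, D=e−e_prev≈-48.606233; u=3/2·(-29.041340)+1/4·(-31.897611)+3/2·(-48.606233)≈-124.445763; next y=-3/10·27.041340+1/4·(-124.445763)≈-39.223843
n=11: y≈-39.223843, sp=-2, e=sp−y≈37.223843; I≈5.326231, D=e−e_prev≈66.265183; u=3/2·37.223843+1/4·5.326231+3/2·66.265183≈156.565096; next y=-3/10·(-39.223843)+1/4·156.565096≈50.908427

0 -3 -9.750 0.000
1 -3 1.922 -2.438
2 -3 -13.735 1.212
3 -2 10.215 -3.797
4 -2 -22.692 3.693
5 -2 21.160 -6.781
6 -2 -39.198 7.324
7 -2 42.422 -11.997
8 -2 -69.214 14.205
9 -2 82.287 -21.565
10 -2 -124.446 27.041
11 -2 156.565 -39.224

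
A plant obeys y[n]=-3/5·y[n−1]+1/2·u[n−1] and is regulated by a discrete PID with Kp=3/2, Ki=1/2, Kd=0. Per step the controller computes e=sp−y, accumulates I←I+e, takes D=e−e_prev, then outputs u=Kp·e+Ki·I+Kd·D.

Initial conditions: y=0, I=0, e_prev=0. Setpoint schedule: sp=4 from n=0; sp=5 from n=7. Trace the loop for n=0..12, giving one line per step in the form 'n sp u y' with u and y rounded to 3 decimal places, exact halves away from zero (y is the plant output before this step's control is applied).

0 4 8.000 0.000
1 4 2.000 4.000
2 4 12.800 -1.400
3 4 -1.780 7.240
4 4 21.548 -5.234
5 4 -12.132 13.914
6 4 39.569 -14.415
7 5 -34.919 28.433
8 5 79.270 -34.520
9 5 -90.703 60.346
10 5 165.436 -81.559
11 5 -217.710 131.653
12 5 357.964 -187.847

(exact arithmetic carried between steps; '≈' marks a value shown rounded to 6 d.p. or computed from one; I and e_prev carry over from the previous line; the table rounds u and y to 3 d.p., halves away from zero)
n=0: y=0, sp=4, e=sp−y=4; I=4, D=e−e_prev=4; u=3/2·4+1/2·4+0·4=8; next y=-3/5·0+1/2·8=4
n=1: y=4, sp=4, e=sp−y=0; I=4, D=e−e_prev=-4; u=3/2·0+1/2·4+0·(-4)=2; next y=-3/5·4+1/2·2=-1.4
n=2: y=-1.4, sp=4, e=sp−y=5.4; I=9.4, D=e−e_prev=5.4; u=3/2·5.4+1/2·9.4+0·5.4=12.8; next y=-3/5·(-1.4)+1/2·12.8=7.24
n=3: y=7.24, sp=4, e=sp−y=-3.24; I=6.16, D=e−e_prev=-8.64; u=3/2·(-3.24)+1/2·6.16+0·(-8.64)=-1.78; next y=-3/5·7.24+1/2·(-1.78)=-5.234
n=4: y=-5.234, sp=4, e=sp−y=9.234; I=15.394, D=e−e_prev=12.474; u=3/2·9.234+1/2·15.394+0·12.474=21.548; next y=-3/5·(-5.234)+1/2·21.548=13.9144
n=5: y=13.9144, sp=4, e=sp−y=-9.9144; I=5.4796, D=e−e_prev=-19.1484; u=3/2·(-9.9144)+1/2·5.4796+0·(-19.1484)=-12.1318; next y=-3/5·13.9144+1/2·(-12.1318)=-14.41454
n=6: y=-14.41454, sp=4, e=sp−y=18.41454; I=23.89414, D=e−e_prev=28.32894; u=3/2·18.41454+1/2·23.89414+0·28.32894=39.56888; next y=-3/5·(-14.41454)+1/2·39.56888=28.433164
n=7: y=28.433164, sp=5, e=sp−y=-23.433164; I=0.460976, D=e−e_prev=-41.847704; u=3/2·(-23.433164)+1/2·0.460976+0·(-41.847704)=-34.919258; next y=-3/5·28.433164+1/2·(-34.919258)≈-34.519527
n=8: y≈-34.519527, sp=5, e=sp−y≈39.519527; I≈39.980503, D=e−e_prev≈62.952691; u=3/2·39.519527+1/2·39.980503+0·62.952691≈79.269543; next y=-3/5·(-34.519527)+1/2·79.269543≈60.346488
n=9: y≈60.346488, sp=5, e=sp−y≈-55.346488; I≈-15.365984, D=e−e_prev≈-94.866015; u=3/2·(-55.346488)+1/2·(-15.365984)+0·(-94.866015)≈-90.702724; next y=-3/5·60.346488+1/2·(-90.702724)≈-81.559255
n=10: y≈-81.559255, sp=5, e=sp−y≈86.559255; I≈71.193270, D=e−e_prev≈141.905743; u=3/2·86.559255+1/2·71.193270+0·141.905743≈165.435517; next y=-3/5·(-81.559255)+1/2·165.435517≈131.653311
n=11: y≈131.653311, sp=5, e=sp−y≈-126.653311; I≈-55.460041, D=e−e_prev≈-213.212566; u=3/2·(-126.653311)+1/2·(-55.460041)+0·(-213.212566)≈-217.709988; next y=-3/5·131.653311+1/2·(-217.709988)≈-187.846981
n=12: y≈-187.846981, sp=5, e=sp−y≈192.846981; I≈137.386940, D=e−e_prev≈319.500292; u=3/2·192.846981+1/2·137.386940+0·319.500292≈357.963941; next y=-3/5·(-187.846981)+1/2·357.963941≈291.690159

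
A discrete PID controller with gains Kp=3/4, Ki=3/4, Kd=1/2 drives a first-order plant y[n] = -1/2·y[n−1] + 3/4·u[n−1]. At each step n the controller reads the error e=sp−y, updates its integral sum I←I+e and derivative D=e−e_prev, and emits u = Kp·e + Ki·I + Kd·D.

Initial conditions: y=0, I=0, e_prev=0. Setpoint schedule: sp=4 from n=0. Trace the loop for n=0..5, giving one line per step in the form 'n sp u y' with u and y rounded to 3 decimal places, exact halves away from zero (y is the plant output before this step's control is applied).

(exact arithmetic carried between steps; '≈' marks a value shown rounded to 6 d.p. or computed from one; I and e_prev carry over from the previous line; the table rounds u and y to 3 d.p., halves away from zero)
n=0: y=0, sp=4, e=sp−y=4; I=4, D=e−e_prev=4; u=3/4·4+3/4·4+1/2·4=8; next y=-1/2·0+3/4·8=6
n=1: y=6, sp=4, e=sp−y=-2; I=2, D=e−e_prev=-6; u=3/4·(-2)+3/4·2+1/2·(-6)=-3; next y=-1/2·6+3/4·(-3)=-5.25
n=2: y=-5.25, sp=4, e=sp−y=9.25; I=11.25, D=e−e_prev=11.25; u=3/4·9.25+3/4·11.25+1/2·11.25=21; next y=-1/2·(-5.25)+3/4·21=18.375
n=3: y=18.375, sp=4, e=sp−y=-14.375; I=-3.125, D=e−e_prev=-23.625; u=3/4·(-14.375)+3/4·(-3.125)+1/2·(-23.625)=-24.9375; next y=-1/2·18.375+3/4·(-24.9375)=-27.890625
n=4: y=-27.890625, sp=4, e=sp−y=31.890625; I=28.765625, D=e−e_prev=46.265625; u=3/4·31.890625+3/4·28.765625+1/2·46.265625=68.625; next y=-1/2·(-27.890625)+3/4·68.625≈65.414063
n=5: y≈65.414063, sp=4, e=sp−y≈-61.414063; I≈-32.648438, D=e−e_prev≈-93.304688; u=3/4·(-61.414063)+3/4·(-32.648438)+1/2·(-93.304688)≈-117.199219; next y=-1/2·65.414063+3/4·(-117.199219)≈-120.606445

0 4 8.000 0.000
1 4 -3.000 6.000
2 4 21.000 -5.250
3 4 -24.938 18.375
4 4 68.625 -27.891
5 4 -117.199 65.414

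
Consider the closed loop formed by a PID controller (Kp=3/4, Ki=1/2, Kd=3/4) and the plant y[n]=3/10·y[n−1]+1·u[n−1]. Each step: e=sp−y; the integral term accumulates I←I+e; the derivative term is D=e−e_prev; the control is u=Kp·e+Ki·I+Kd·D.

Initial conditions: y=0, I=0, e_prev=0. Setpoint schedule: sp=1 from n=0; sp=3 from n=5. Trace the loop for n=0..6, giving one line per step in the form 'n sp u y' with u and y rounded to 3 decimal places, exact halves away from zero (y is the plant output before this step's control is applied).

(exact arithmetic carried between steps; '≈' marks a value shown rounded to 6 d.p. or computed from one; I and e_prev carry over from the previous line; the table rounds u and y to 3 d.p., halves away from zero)
n=0: y=0, sp=1, e=sp−y=1; I=1, D=e−e_prev=1; u=3/4·1+1/2·1+3/4·1=2; next y=3/10·0+1·2=2
n=1: y=2, sp=1, e=sp−y=-1; I=0, D=e−e_prev=-2; u=3/4·(-1)+1/2·0+3/4·(-2)=-2.25; next y=3/10·2+1·(-2.25)=-1.65
n=2: y=-1.65, sp=1, e=sp−y=2.65; I=2.65, D=e−e_prev=3.65; u=3/4·2.65+1/2·2.65+3/4·3.65=6.05; next y=3/10·(-1.65)+1·6.05=5.555
n=3: y=5.555, sp=1, e=sp−y=-4.555; I=-1.905, D=e−e_prev=-7.205; u=3/4·(-4.555)+1/2·(-1.905)+3/4·(-7.205)=-9.7725; next y=3/10·5.555+1·(-9.7725)=-8.106
n=4: y=-8.106, sp=1, e=sp−y=9.106; I=7.201, D=e−e_prev=13.661; u=3/4·9.106+1/2·7.201+3/4·13.661=20.67575; next y=3/10·(-8.106)+1·20.67575=18.24395
n=5: y=18.24395, sp=3, e=sp−y=-15.24395; I=-8.04295, D=e−e_prev=-24.34995; u=3/4·(-15.24395)+1/2·(-8.04295)+3/4·(-24.34995)=-33.7169; next y=3/10·18.24395+1·(-33.7169)=-28.243715
n=6: y=-28.243715, sp=3, e=sp−y=31.243715; I=23.200765, D=e−e_prev=46.487665; u=3/4·31.243715+1/2·23.200765+3/4·46.487665≈69.898918; next y=3/10·(-28.243715)+1·69.898918≈61.425803

0 1 2.000 0.000
1 1 -2.250 2.000
2 1 6.050 -1.650
3 1 -9.773 5.555
4 1 20.676 -8.106
5 3 -33.717 18.244
6 3 69.899 -28.244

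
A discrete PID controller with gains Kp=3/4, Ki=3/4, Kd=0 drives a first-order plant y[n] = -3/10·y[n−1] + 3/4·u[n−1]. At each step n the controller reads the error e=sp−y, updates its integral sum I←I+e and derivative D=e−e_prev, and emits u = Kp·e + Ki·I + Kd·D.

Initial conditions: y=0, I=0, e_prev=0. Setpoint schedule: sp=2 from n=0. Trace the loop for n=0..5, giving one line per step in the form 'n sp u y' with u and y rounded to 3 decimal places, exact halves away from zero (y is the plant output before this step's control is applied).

0 2 3.000 0.000
1 2 1.125 2.250
2 2 4.059 0.169
3 2 1.195 2.994
4 2 4.943 -0.002
5 2 0.880 3.708

(exact arithmetic carried between steps; '≈' marks a value shown rounded to 6 d.p. or computed from one; I and e_prev carry over from the previous line; the table rounds u and y to 3 d.p., halves away from zero)
n=0: y=0, sp=2, e=sp−y=2; I=2, D=e−e_prev=2; u=3/4·2+3/4·2+0·2=3; next y=-3/10·0+3/4·3=2.25
n=1: y=2.25, sp=2, e=sp−y=-0.25; I=1.75, D=e−e_prev=-2.25; u=3/4·(-0.25)+3/4·1.75+0·(-2.25)=1.125; next y=-3/10·2.25+3/4·1.125=0.16875
n=2: y=0.16875, sp=2, e=sp−y=1.83125; I=3.58125, D=e−e_prev=2.08125; u=3/4·1.83125+3/4·3.58125+0·2.08125=4.059375; next y=-3/10·0.16875+3/4·4.059375≈2.993906
n=3: y≈2.993906, sp=2, e=sp−y≈-0.993906; I≈2.587344, D=e−e_prev≈-2.825156; u=3/4·(-0.993906)+3/4·2.587344+0·(-2.825156)≈1.195078; next y=-3/10·2.993906+3/4·1.195078≈-0.001863
n=4: y≈-0.001863, sp=2, e=sp−y≈2.001863; I≈4.589207, D=e−e_prev≈2.995770; u=3/4·2.001863+3/4·4.589207+0·2.995770≈4.943303; next y=-3/10·(-0.001863)+3/4·4.943303≈3.708036
n=5: y≈3.708036, sp=2, e=sp−y≈-1.708036; I≈2.881171, D=e−e_prev≈-3.709899; u=3/4·(-1.708036)+3/4·2.881171+0·(-3.709899)≈0.879851; next y=-3/10·3.708036+3/4·0.879851≈-0.452522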